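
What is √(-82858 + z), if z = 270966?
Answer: 2*√47027 ≈ 433.71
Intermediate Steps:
√(-82858 + z) = √(-82858 + 270966) = √188108 = 2*√47027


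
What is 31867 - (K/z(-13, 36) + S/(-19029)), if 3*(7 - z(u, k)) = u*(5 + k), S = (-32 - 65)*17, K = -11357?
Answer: 1215131555/38058 ≈ 31928.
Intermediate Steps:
S = -1649 (S = -97*17 = -1649)
z(u, k) = 7 - u*(5 + k)/3
31867 - (K/z(-13, 36) + S/(-19029)) = 31867 - (-11357/(7 - 5/3*(-13) - ⅓*36*(-13)) - 1649/(-19029)) = 31867 - (-11357/(7 + 65/3 + 156) - 1649*(-1/19029)) = 31867 - (-11357/554/3 + 1649/19029) = 31867 - (-11357*3/554 + 1649/19029) = 31867 - (-123/2 + 1649/19029) = 31867 - 1*(-2337269/38058) = 31867 + 2337269/38058 = 1215131555/38058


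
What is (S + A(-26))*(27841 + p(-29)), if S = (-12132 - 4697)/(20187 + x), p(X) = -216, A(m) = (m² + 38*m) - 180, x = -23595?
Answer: -45854930875/3408 ≈ -1.3455e+7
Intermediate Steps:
A(m) = -180 + m² + 38*m
S = 16829/3408 (S = (-12132 - 4697)/(20187 - 23595) = -16829/(-3408) = -16829*(-1/3408) = 16829/3408 ≈ 4.9381)
(S + A(-26))*(27841 + p(-29)) = (16829/3408 + (-180 + (-26)² + 38*(-26)))*(27841 - 216) = (16829/3408 + (-180 + 676 - 988))*27625 = (16829/3408 - 492)*27625 = -1659907/3408*27625 = -45854930875/3408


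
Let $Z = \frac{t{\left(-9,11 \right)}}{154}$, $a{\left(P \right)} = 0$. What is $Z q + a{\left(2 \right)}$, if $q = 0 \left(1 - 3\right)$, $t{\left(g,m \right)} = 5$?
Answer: $0$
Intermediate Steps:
$q = 0$ ($q = 0 \left(-2\right) = 0$)
$Z = \frac{5}{154} \approx 0.032468$
$Z q + a{\left(2 \right)} = \frac{5}{154} \cdot 0 + 0 = 0 + 0 = 0$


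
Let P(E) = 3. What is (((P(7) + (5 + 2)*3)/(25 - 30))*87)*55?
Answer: -22968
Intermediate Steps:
(((P(7) + (5 + 2)*3)/(25 - 30))*87)*55 = (((3 + (5 + 2)*3)/(25 - 30))*87)*55 = (((3 + 7*3)/(-5))*87)*55 = (((3 + 21)*(-⅕))*87)*55 = ((24*(-⅕))*87)*55 = -24/5*87*55 = -2088/5*55 = -22968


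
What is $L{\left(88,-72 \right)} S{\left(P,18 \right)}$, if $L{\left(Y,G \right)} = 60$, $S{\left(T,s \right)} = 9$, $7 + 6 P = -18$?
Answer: $540$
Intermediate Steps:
$P = - \frac{25}{6}$ ($P = - \frac{7}{6} + \frac{1}{6} \left(-18\right) = - \frac{7}{6} - 3 = - \frac{25}{6} \approx -4.1667$)
$L{\left(88,-72 \right)} S{\left(P,18 \right)} = 60 \cdot 9 = 540$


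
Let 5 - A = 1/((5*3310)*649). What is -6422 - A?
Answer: -69032085649/10740950 ≈ -6427.0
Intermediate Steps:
A = 53704749/10740950 (A = 5 - 1/((5*3310)*649) = 5 - 1/(16550*649) = 5 - 1*1/10740950 = 5 - 1/10740950 = 53704749/10740950 ≈ 5.0000)
-6422 - A = -6422 - 1*53704749/10740950 = -6422 - 53704749/10740950 = -69032085649/10740950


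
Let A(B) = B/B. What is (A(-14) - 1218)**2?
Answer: 1481089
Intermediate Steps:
A(B) = 1
(A(-14) - 1218)**2 = (1 - 1218)**2 = (-1217)**2 = 1481089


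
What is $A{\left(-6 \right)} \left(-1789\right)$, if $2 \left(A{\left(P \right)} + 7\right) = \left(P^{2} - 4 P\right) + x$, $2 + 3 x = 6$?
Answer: $- \frac{127019}{3} \approx -42340.0$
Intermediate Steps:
$x = \frac{4}{3}$ ($x = - \frac{2}{3} + \frac{1}{3} \cdot 6 = - \frac{2}{3} + 2 = \frac{4}{3} \approx 1.3333$)
$A{\left(P \right)} = - \frac{19}{3} + \frac{P^{2}}{2} - 2 P$ ($A{\left(P \right)} = -7 + \frac{\left(P^{2} - 4 P\right) + \frac{4}{3}}{2} = -7 + \frac{\frac{4}{3} + P^{2} - 4 P}{2} = -7 + \left(\frac{2}{3} + \frac{P^{2}}{2} - 2 P\right) = - \frac{19}{3} + \frac{P^{2}}{2} - 2 P$)
$A{\left(-6 \right)} \left(-1789\right) = \left(- \frac{19}{3} + \frac{\left(-6\right)^{2}}{2} - -12\right) \left(-1789\right) = \left(- \frac{19}{3} + \frac{1}{2} \cdot 36 + 12\right) \left(-1789\right) = \left(- \frac{19}{3} + 18 + 12\right) \left(-1789\right) = \frac{71}{3} \left(-1789\right) = - \frac{127019}{3}$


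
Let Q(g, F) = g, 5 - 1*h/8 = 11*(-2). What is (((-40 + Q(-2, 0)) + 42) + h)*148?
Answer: 31968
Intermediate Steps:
h = 216 (h = 40 - 88*(-2) = 40 - 8*(-22) = 40 + 176 = 216)
(((-40 + Q(-2, 0)) + 42) + h)*148 = (((-40 - 2) + 42) + 216)*148 = ((-42 + 42) + 216)*148 = (0 + 216)*148 = 216*148 = 31968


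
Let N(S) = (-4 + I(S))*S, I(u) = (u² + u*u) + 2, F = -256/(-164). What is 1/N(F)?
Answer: 68921/309120 ≈ 0.22296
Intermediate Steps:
F = 64/41 (F = -256*(-1/164) = 64/41 ≈ 1.5610)
I(u) = 2 + 2*u² (I(u) = (u² + u²) + 2 = 2*u² + 2 = 2 + 2*u²)
N(S) = S*(-2 + 2*S²) (N(S) = (-4 + (2 + 2*S²))*S = (-2 + 2*S²)*S = S*(-2 + 2*S²))
1/N(F) = 1/(2*(64/41)*(-1 + (64/41)²)) = 1/(2*(64/41)*(-1 + 4096/1681)) = 1/(2*(64/41)*(2415/1681)) = 1/(309120/68921) = 68921/309120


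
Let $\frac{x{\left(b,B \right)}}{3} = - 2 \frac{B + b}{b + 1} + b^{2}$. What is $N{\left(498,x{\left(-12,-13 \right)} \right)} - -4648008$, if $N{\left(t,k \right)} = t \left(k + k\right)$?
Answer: $\frac{55711680}{11} \approx 5.0647 \cdot 10^{6}$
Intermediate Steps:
$x{\left(b,B \right)} = 3 b^{2} - \frac{6 \left(B + b\right)}{1 + b}$ ($x{\left(b,B \right)} = 3 \left(- 2 \frac{B + b}{b + 1} + b^{2}\right) = 3 \left(- 2 \frac{B + b}{1 + b} + b^{2}\right) = 3 \left(- \frac{2 \left(B + b\right)}{1 + b} + b^{2}\right) = 3 \left(b^{2} - \frac{2 \left(B + b\right)}{1 + b}\right) = 3 b^{2} - \frac{6 \left(B + b\right)}{1 + b}$)
$N{\left(t,k \right)} = 2 k t$ ($N{\left(t,k \right)} = t 2 k = 2 k t$)
$N{\left(498,x{\left(-12,-13 \right)} \right)} - -4648008 = 2 \frac{3 \left(\left(-12\right)^{2} + \left(-12\right)^{3} - -26 - -24\right)}{1 - 12} \cdot 498 - -4648008 = 2 \frac{3 \left(144 - 1728 + 26 + 24\right)}{-11} \cdot 498 + 4648008 = 2 \cdot 3 \left(- \frac{1}{11}\right) \left(-1534\right) 498 + 4648008 = 2 \cdot \frac{4602}{11} \cdot 498 + 4648008 = \frac{4583592}{11} + 4648008 = \frac{55711680}{11}$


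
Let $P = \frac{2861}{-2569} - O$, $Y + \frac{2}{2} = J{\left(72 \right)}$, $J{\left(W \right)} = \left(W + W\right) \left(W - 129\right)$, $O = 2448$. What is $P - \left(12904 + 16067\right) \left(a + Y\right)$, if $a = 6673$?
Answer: $\frac{114312810691}{2569} \approx 4.4497 \cdot 10^{7}$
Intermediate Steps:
$J{\left(W \right)} = 2 W \left(-129 + W\right)$
$Y = -8209$ ($Y = -1 + 2 \cdot 72 \left(-129 + 72\right) = -1 + 2 \cdot 72 \left(-57\right) = -1 - 8208 = -8209$)
$P = - \frac{6291773}{2569}$ ($P = \frac{2861}{-2569} - 2448 = 2861 \left(- \frac{1}{2569}\right) - 2448 = - \frac{2861}{2569} - 2448 = - \frac{6291773}{2569} \approx -2449.1$)
$P - \left(12904 + 16067\right) \left(a + Y\right) = - \frac{6291773}{2569} - \left(12904 + 16067\right) \left(6673 - 8209\right) = - \frac{6291773}{2569} - 28971 \left(-1536\right) = - \frac{6291773}{2569} - -44499456 = - \frac{6291773}{2569} + 44499456 = \frac{114312810691}{2569}$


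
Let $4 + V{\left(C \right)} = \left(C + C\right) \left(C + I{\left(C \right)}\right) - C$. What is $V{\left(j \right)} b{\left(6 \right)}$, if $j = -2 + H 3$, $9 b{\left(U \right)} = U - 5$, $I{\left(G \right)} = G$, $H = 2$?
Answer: $\frac{56}{9} \approx 6.2222$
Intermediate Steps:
$b{\left(U \right)} = - \frac{5}{9} + \frac{U}{9}$ ($b{\left(U \right)} = \frac{U - 5}{9} = \frac{-5 + U}{9} = - \frac{5}{9} + \frac{U}{9}$)
$j = 4$ ($j = -2 + 2 \cdot 3 = -2 + 6 = 4$)
$V{\left(C \right)} = -4 - C + 4 C^{2}$ ($V{\left(C \right)} = -4 - \left(C - \left(C + C\right) \left(C + C\right)\right) = -4 - \left(C - 2 C 2 C\right) = -4 + \left(4 C^{2} - C\right) = -4 + \left(- C + 4 C^{2}\right) = -4 - C + 4 C^{2}$)
$V{\left(j \right)} b{\left(6 \right)} = \left(-4 - 4 + 4 \cdot 4^{2}\right) \left(- \frac{5}{9} + \frac{1}{9} \cdot 6\right) = \left(-4 - 4 + 4 \cdot 16\right) \left(- \frac{5}{9} + \frac{2}{3}\right) = \left(-4 - 4 + 64\right) \frac{1}{9} = 56 \cdot \frac{1}{9} = \frac{56}{9}$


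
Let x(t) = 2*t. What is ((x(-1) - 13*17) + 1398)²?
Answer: 1380625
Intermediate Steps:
((x(-1) - 13*17) + 1398)² = ((2*(-1) - 13*17) + 1398)² = ((-2 - 221) + 1398)² = (-223 + 1398)² = 1175² = 1380625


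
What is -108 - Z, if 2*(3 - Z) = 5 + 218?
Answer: ½ ≈ 0.50000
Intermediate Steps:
Z = -217/2 (Z = 3 - (5 + 218)/2 = 3 - ½*223 = 3 - 223/2 = -217/2 ≈ -108.50)
-108 - Z = -108 - 1*(-217/2) = -108 + 217/2 = ½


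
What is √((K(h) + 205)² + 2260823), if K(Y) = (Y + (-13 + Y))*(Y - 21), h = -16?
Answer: 9*√71083 ≈ 2399.5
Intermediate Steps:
K(Y) = (-21 + Y)*(-13 + 2*Y) (K(Y) = (-13 + 2*Y)*(-21 + Y) = (-21 + Y)*(-13 + 2*Y))
√((K(h) + 205)² + 2260823) = √(((273 - 55*(-16) + 2*(-16)²) + 205)² + 2260823) = √(((273 + 880 + 2*256) + 205)² + 2260823) = √(((273 + 880 + 512) + 205)² + 2260823) = √((1665 + 205)² + 2260823) = √(1870² + 2260823) = √(3496900 + 2260823) = √5757723 = 9*√71083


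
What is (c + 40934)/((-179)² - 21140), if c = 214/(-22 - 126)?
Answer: 3029009/806674 ≈ 3.7549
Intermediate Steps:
c = -107/74 (c = 214/(-148) = -1/148*214 = -107/74 ≈ -1.4459)
(c + 40934)/((-179)² - 21140) = (-107/74 + 40934)/((-179)² - 21140) = 3029009/(74*(32041 - 21140)) = (3029009/74)/10901 = (3029009/74)*(1/10901) = 3029009/806674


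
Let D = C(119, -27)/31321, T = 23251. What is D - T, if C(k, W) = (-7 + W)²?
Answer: -728243415/31321 ≈ -23251.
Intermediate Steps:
D = 1156/31321 (D = (-7 - 27)²/31321 = (-34)²*(1/31321) = 1156*(1/31321) = 1156/31321 ≈ 0.036908)
D - T = 1156/31321 - 1*23251 = 1156/31321 - 23251 = -728243415/31321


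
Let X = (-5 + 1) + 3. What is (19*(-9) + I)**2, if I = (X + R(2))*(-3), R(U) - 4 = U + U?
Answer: 36864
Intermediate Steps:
R(U) = 4 + 2*U (R(U) = 4 + (U + U) = 4 + 2*U)
X = -1 (X = -4 + 3 = -1)
I = -21 (I = (-1 + (4 + 2*2))*(-3) = (-1 + (4 + 4))*(-3) = (-1 + 8)*(-3) = 7*(-3) = -21)
(19*(-9) + I)**2 = (19*(-9) - 21)**2 = (-171 - 21)**2 = (-192)**2 = 36864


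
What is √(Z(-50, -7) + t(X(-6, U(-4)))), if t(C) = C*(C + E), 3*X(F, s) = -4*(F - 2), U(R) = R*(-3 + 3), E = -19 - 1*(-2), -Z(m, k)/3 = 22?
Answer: I*√1202/3 ≈ 11.557*I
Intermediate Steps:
Z(m, k) = -66 (Z(m, k) = -3*22 = -66)
E = -17 (E = -19 + 2 = -17)
U(R) = 0 (U(R) = R*0 = 0)
X(F, s) = 8/3 - 4*F/3 (X(F, s) = (-4*(F - 2))/3 = (-4*(-2 + F))/3 = (8 - 4*F)/3 = 8/3 - 4*F/3)
t(C) = C*(-17 + C) (t(C) = C*(C - 17) = C*(-17 + C))
√(Z(-50, -7) + t(X(-6, U(-4)))) = √(-66 + (8/3 - 4/3*(-6))*(-17 + (8/3 - 4/3*(-6)))) = √(-66 + (8/3 + 8)*(-17 + (8/3 + 8))) = √(-66 + 32*(-17 + 32/3)/3) = √(-66 + (32/3)*(-19/3)) = √(-66 - 608/9) = √(-1202/9) = I*√1202/3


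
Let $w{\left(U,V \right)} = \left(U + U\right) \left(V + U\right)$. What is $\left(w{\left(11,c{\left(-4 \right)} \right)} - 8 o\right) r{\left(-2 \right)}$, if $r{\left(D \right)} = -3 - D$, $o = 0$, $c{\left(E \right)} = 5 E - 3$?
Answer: $264$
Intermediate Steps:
$c{\left(E \right)} = -3 + 5 E$
$w{\left(U,V \right)} = 2 U \left(U + V\right)$
$\left(w{\left(11,c{\left(-4 \right)} \right)} - 8 o\right) r{\left(-2 \right)} = \left(2 \cdot 11 \left(11 + \left(-3 + 5 \left(-4\right)\right)\right) - 0\right) \left(-3 - -2\right) = \left(2 \cdot 11 \left(11 - 23\right) + 0\right) \left(-3 + 2\right) = \left(2 \cdot 11 \left(11 - 23\right) + 0\right) \left(-1\right) = \left(2 \cdot 11 \left(-12\right) + 0\right) \left(-1\right) = \left(-264 + 0\right) \left(-1\right) = \left(-264\right) \left(-1\right) = 264$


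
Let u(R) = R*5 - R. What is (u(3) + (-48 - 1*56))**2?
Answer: 8464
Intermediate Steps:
u(R) = 4*R (u(R) = 5*R - R = 4*R)
(u(3) + (-48 - 1*56))**2 = (4*3 + (-48 - 1*56))**2 = (12 + (-48 - 56))**2 = (12 - 104)**2 = (-92)**2 = 8464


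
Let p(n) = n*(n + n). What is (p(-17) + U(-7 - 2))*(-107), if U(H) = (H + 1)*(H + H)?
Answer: -77254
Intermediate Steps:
p(n) = 2*n**2 (p(n) = n*(2*n) = 2*n**2)
U(H) = 2*H*(1 + H) (U(H) = (1 + H)*(2*H) = 2*H*(1 + H))
(p(-17) + U(-7 - 2))*(-107) = (2*(-17)**2 + 2*(-7 - 2)*(1 + (-7 - 2)))*(-107) = (2*289 + 2*(-9)*(1 - 9))*(-107) = (578 + 2*(-9)*(-8))*(-107) = (578 + 144)*(-107) = 722*(-107) = -77254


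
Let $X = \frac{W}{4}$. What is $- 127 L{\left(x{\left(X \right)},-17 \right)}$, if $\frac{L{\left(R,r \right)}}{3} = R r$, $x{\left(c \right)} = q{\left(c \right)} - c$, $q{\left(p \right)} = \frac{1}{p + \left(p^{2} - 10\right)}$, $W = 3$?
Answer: $- \frac{3115437}{556} \approx -5603.3$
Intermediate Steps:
$q{\left(p \right)} = \frac{1}{-10 + p + p^{2}}$ ($q{\left(p \right)} = \frac{1}{p + \left(p^{2} - 10\right)} = \frac{1}{p + \left(-10 + p^{2}\right)} = \frac{1}{-10 + p + p^{2}}$)
$X = \frac{3}{4} \approx 0.75$
$x{\left(c \right)} = \frac{1}{-10 + c + c^{2}} - c$
$L{\left(R,r \right)} = 3 R r$
$- 127 L{\left(x{\left(X \right)},-17 \right)} = - 127 \cdot 3 \left(\frac{1}{-10 + \frac{3}{4} + \left(\frac{3}{4}\right)^{2}} - \frac{3}{4}\right) \left(-17\right) = - 127 \cdot 3 \left(\frac{1}{-10 + \frac{3}{4} + \frac{9}{16}} - \frac{3}{4}\right) \left(-17\right) = - 127 \cdot 3 \left(\frac{1}{- \frac{139}{16}} - \frac{3}{4}\right) \left(-17\right) = - 127 \cdot 3 \left(- \frac{16}{139} - \frac{3}{4}\right) \left(-17\right) = - 127 \cdot 3 \left(- \frac{481}{556}\right) \left(-17\right) = \left(-127\right) \frac{24531}{556} = - \frac{3115437}{556}$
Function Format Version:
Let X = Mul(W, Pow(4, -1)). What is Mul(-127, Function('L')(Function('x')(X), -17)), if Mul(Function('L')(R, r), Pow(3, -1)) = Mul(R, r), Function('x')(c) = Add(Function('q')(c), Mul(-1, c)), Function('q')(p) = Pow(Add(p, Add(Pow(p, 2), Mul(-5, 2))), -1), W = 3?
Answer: Rational(-3115437, 556) ≈ -5603.3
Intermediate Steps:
Function('q')(p) = Pow(Add(-10, p, Pow(p, 2)), -1) (Function('q')(p) = Pow(Add(p, Add(Pow(p, 2), -10)), -1) = Pow(Add(p, Add(-10, Pow(p, 2))), -1) = Pow(Add(-10, p, Pow(p, 2)), -1))
X = Rational(3, 4) (X = Mul(3, Pow(4, -1)) = Mul(3, Rational(1, 4)) = Rational(3, 4) ≈ 0.75000)
Function('x')(c) = Add(Pow(Add(-10, c, Pow(c, 2)), -1), Mul(-1, c))
Function('L')(R, r) = Mul(3, R, r) (Function('L')(R, r) = Mul(3, Mul(R, r)) = Mul(3, R, r))
Mul(-127, Function('L')(Function('x')(X), -17)) = Mul(-127, Mul(3, Add(Pow(Add(-10, Rational(3, 4), Pow(Rational(3, 4), 2)), -1), Mul(-1, Rational(3, 4))), -17)) = Mul(-127, Mul(3, Add(Pow(Add(-10, Rational(3, 4), Rational(9, 16)), -1), Rational(-3, 4)), -17)) = Mul(-127, Mul(3, Add(Pow(Rational(-139, 16), -1), Rational(-3, 4)), -17)) = Mul(-127, Mul(3, Add(Rational(-16, 139), Rational(-3, 4)), -17)) = Mul(-127, Mul(3, Rational(-481, 556), -17)) = Mul(-127, Rational(24531, 556)) = Rational(-3115437, 556)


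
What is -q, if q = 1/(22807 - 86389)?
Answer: 1/63582 ≈ 1.5728e-5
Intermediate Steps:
q = -1/63582 (q = 1/(-63582) = -1/63582 ≈ -1.5728e-5)
-q = -1*(-1/63582) = 1/63582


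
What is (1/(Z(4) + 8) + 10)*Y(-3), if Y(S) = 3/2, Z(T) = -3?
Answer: 153/10 ≈ 15.300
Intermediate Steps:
Y(S) = 3/2 (Y(S) = 3*(½) = 3/2)
(1/(Z(4) + 8) + 10)*Y(-3) = (1/(-3 + 8) + 10)*(3/2) = (1/5 + 10)*(3/2) = (⅕ + 10)*(3/2) = (51/5)*(3/2) = 153/10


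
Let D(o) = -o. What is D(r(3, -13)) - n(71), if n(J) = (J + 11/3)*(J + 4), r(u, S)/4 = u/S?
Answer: -72788/13 ≈ -5599.1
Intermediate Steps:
r(u, S) = 4*u/S (r(u, S) = 4*(u/S) = 4*u/S)
n(J) = (4 + J)*(11/3 + J) (n(J) = (J + 11*(1/3))*(4 + J) = (J + 11/3)*(4 + J) = (11/3 + J)*(4 + J) = (4 + J)*(11/3 + J))
D(r(3, -13)) - n(71) = -4*3/(-13) - (44/3 + 71**2 + (23/3)*71) = -4*3*(-1)/13 - (44/3 + 5041 + 1633/3) = -1*(-12/13) - 1*5600 = 12/13 - 5600 = -72788/13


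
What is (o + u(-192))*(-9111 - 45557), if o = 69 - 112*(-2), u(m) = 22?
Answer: -17220420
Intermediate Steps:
o = 293 (o = 69 + 224 = 293)
(o + u(-192))*(-9111 - 45557) = (293 + 22)*(-9111 - 45557) = 315*(-54668) = -17220420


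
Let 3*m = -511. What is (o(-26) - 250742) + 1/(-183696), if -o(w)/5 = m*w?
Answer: -16709314731/61232 ≈ -2.7289e+5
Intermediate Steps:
m = -511/3 (m = (1/3)*(-511) = -511/3 ≈ -170.33)
o(w) = 2555*w/3 (o(w) = -(-2555)*w/3 = 2555*w/3)
(o(-26) - 250742) + 1/(-183696) = ((2555/3)*(-26) - 250742) + 1/(-183696) = (-66430/3 - 250742) - 1/183696 = -818656/3 - 1/183696 = -16709314731/61232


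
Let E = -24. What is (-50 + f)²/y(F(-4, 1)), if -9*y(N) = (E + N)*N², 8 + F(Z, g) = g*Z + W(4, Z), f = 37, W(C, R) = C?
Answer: 1521/2048 ≈ 0.74268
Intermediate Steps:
F(Z, g) = -4 + Z*g (F(Z, g) = -8 + (g*Z + 4) = -8 + (Z*g + 4) = -8 + (4 + Z*g) = -4 + Z*g)
y(N) = -N²*(-24 + N)/9 (y(N) = -(-24 + N)*N²/9 = -N²*(-24 + N)/9)
(-50 + f)²/y(F(-4, 1)) = (-50 + 37)²/(((-4 - 4*1)²*(24 - (-4 - 4*1))/9)) = (-13)²/(((-4 - 4)²*(24 - (-4 - 4))/9)) = 169/(((⅑)*(-8)²*(24 - 1*(-8)))) = 169/(((⅑)*64*(24 + 8))) = 169/(((⅑)*64*32)) = 169/(2048/9) = 169*(9/2048) = 1521/2048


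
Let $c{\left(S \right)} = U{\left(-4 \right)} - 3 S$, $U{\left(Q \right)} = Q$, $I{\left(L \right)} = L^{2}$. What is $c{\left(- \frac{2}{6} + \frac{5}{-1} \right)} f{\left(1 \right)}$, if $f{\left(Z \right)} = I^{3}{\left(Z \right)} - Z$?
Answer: $0$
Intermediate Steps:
$c{\left(S \right)} = -4 - 3 S$
$f{\left(Z \right)} = Z^{6} - Z$ ($f{\left(Z \right)} = \left(Z^{2}\right)^{3} - Z = Z^{6} - Z$)
$c{\left(- \frac{2}{6} + \frac{5}{-1} \right)} f{\left(1 \right)} = \left(-4 - 3 \left(- \frac{2}{6} + \frac{5}{-1}\right)\right) \left(1^{6} - 1\right) = \left(-4 - 3 \left(\left(-2\right) \frac{1}{6} + 5 \left(-1\right)\right)\right) \left(1 - 1\right) = \left(-4 - 3 \left(- \frac{1}{3} - 5\right)\right) 0 = \left(-4 - -16\right) 0 = \left(-4 + 16\right) 0 = 12 \cdot 0 = 0$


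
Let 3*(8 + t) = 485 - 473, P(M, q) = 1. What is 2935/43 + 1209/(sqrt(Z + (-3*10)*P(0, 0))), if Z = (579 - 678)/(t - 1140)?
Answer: 2935/43 - 806*I*sqrt(80886)/1037 ≈ 68.256 - 221.05*I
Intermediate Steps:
t = -4 (t = -8 + (485 - 473)/3 = -8 + (1/3)*12 = -8 + 4 = -4)
Z = 9/104 (Z = (579 - 678)/(-4 - 1140) = -99/(-1144) = -99*(-1/1144) = 9/104 ≈ 0.086538)
2935/43 + 1209/(sqrt(Z + (-3*10)*P(0, 0))) = 2935/43 + 1209/(sqrt(9/104 - 3*10*1)) = 2935*(1/43) + 1209/(sqrt(9/104 - 30*1)) = 2935/43 + 1209/(sqrt(9/104 - 30)) = 2935/43 + 1209/(sqrt(-3111/104)) = 2935/43 + 1209/((I*sqrt(80886)/52)) = 2935/43 + 1209*(-2*I*sqrt(80886)/3111) = 2935/43 - 806*I*sqrt(80886)/1037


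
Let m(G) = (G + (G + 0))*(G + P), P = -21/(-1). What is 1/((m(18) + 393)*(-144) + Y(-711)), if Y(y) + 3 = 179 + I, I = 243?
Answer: -1/258349 ≈ -3.8707e-6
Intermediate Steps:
P = 21 (P = -21*(-1) = 21)
Y(y) = 419 (Y(y) = -3 + (179 + 243) = -3 + 422 = 419)
m(G) = 2*G*(21 + G) (m(G) = (G + (G + 0))*(G + 21) = (G + G)*(21 + G) = (2*G)*(21 + G) = 2*G*(21 + G))
1/((m(18) + 393)*(-144) + Y(-711)) = 1/((2*18*(21 + 18) + 393)*(-144) + 419) = 1/((2*18*39 + 393)*(-144) + 419) = 1/((1404 + 393)*(-144) + 419) = 1/(1797*(-144) + 419) = 1/(-258768 + 419) = 1/(-258349) = -1/258349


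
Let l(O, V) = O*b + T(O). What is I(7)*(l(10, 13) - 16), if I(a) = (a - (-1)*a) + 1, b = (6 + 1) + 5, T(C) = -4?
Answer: 1500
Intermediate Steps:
b = 12 (b = 7 + 5 = 12)
l(O, V) = -4 + 12*O (l(O, V) = O*12 - 4 = 12*O - 4 = -4 + 12*O)
I(a) = 1 + 2*a (I(a) = (a + a) + 1 = 2*a + 1 = 1 + 2*a)
I(7)*(l(10, 13) - 16) = (1 + 2*7)*((-4 + 12*10) - 16) = (1 + 14)*((-4 + 120) - 16) = 15*(116 - 16) = 15*100 = 1500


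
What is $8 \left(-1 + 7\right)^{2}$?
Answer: $288$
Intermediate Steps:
$8 \left(-1 + 7\right)^{2} = 8 \cdot 6^{2} = 8 \cdot 36 = 288$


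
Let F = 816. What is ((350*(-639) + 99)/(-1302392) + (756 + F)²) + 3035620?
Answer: 7172017698719/1302392 ≈ 5.5068e+6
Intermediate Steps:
((350*(-639) + 99)/(-1302392) + (756 + F)²) + 3035620 = ((350*(-639) + 99)/(-1302392) + (756 + 816)²) + 3035620 = ((-223650 + 99)*(-1/1302392) + 1572²) + 3035620 = (-223551*(-1/1302392) + 2471184) + 3035620 = (223551/1302392 + 2471184) + 3035620 = 3218450495679/1302392 + 3035620 = 7172017698719/1302392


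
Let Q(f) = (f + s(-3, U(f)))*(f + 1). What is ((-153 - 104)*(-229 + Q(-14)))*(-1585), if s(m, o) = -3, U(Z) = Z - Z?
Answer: -3258760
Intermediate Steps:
U(Z) = 0
Q(f) = (1 + f)*(-3 + f) (Q(f) = (f - 3)*(f + 1) = (-3 + f)*(1 + f) = (1 + f)*(-3 + f))
((-153 - 104)*(-229 + Q(-14)))*(-1585) = ((-153 - 104)*(-229 + (-3 + (-14)² - 2*(-14))))*(-1585) = -257*(-229 + (-3 + 196 + 28))*(-1585) = -257*(-229 + 221)*(-1585) = -257*(-8)*(-1585) = 2056*(-1585) = -3258760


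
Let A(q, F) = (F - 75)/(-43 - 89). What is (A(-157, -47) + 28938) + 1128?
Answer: 1984417/66 ≈ 30067.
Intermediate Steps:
A(q, F) = 25/44 - F/132 (A(q, F) = (-75 + F)/(-132) = (-75 + F)*(-1/132) = 25/44 - F/132)
(A(-157, -47) + 28938) + 1128 = ((25/44 - 1/132*(-47)) + 28938) + 1128 = ((25/44 + 47/132) + 28938) + 1128 = (61/66 + 28938) + 1128 = 1909969/66 + 1128 = 1984417/66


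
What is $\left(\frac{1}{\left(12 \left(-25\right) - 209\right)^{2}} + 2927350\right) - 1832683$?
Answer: $\frac{283607421028}{259081} \approx 1.0947 \cdot 10^{6}$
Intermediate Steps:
$\left(\frac{1}{\left(12 \left(-25\right) - 209\right)^{2}} + 2927350\right) - 1832683 = \left(\frac{1}{\left(-300 - 209\right)^{2}} + 2927350\right) - 1832683 = \left(\frac{1}{\left(-509\right)^{2}} + 2927350\right) - 1832683 = \left(\frac{1}{259081} + 2927350\right) - 1832683 = \frac{758420765351}{259081} - 1832683 = \frac{283607421028}{259081}$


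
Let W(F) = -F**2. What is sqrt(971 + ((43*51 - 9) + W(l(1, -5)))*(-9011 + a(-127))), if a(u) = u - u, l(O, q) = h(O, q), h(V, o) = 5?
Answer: I*sqrt(19453778) ≈ 4410.6*I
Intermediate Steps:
l(O, q) = 5
a(u) = 0
sqrt(971 + ((43*51 - 9) + W(l(1, -5)))*(-9011 + a(-127))) = sqrt(971 + ((43*51 - 9) - 1*5**2)*(-9011 + 0)) = sqrt(971 + ((2193 - 9) - 1*25)*(-9011)) = sqrt(971 + (2184 - 25)*(-9011)) = sqrt(971 + 2159*(-9011)) = sqrt(971 - 19454749) = sqrt(-19453778) = I*sqrt(19453778)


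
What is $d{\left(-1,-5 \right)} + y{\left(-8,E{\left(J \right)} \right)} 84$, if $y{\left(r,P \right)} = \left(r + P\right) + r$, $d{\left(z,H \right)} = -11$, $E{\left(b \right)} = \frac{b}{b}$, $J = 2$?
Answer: $-1271$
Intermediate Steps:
$E{\left(b \right)} = 1$
$y{\left(r,P \right)} = P + 2 r$ ($y{\left(r,P \right)} = \left(P + r\right) + r = P + 2 r$)
$d{\left(-1,-5 \right)} + y{\left(-8,E{\left(J \right)} \right)} 84 = -11 + \left(1 + 2 \left(-8\right)\right) 84 = -11 + \left(1 - 16\right) 84 = -11 - 1260 = -1271$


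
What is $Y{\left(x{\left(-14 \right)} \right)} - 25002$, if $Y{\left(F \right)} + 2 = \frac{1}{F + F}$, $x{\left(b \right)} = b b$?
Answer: $- \frac{9801567}{392} \approx -25004.0$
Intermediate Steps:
$x{\left(b \right)} = b^{2}$
$Y{\left(F \right)} = -2 + \frac{1}{2 F}$ ($Y{\left(F \right)} = -2 + \frac{1}{F + F} = -2 + \frac{1}{2 F}$)
$Y{\left(x{\left(-14 \right)} \right)} - 25002 = \left(-2 + \frac{1}{2 \left(-14\right)^{2}}\right) - 25002 = \left(-2 + \frac{1}{2 \cdot 196}\right) - 25002 = \left(-2 + \frac{1}{2} \cdot \frac{1}{196}\right) - 25002 = \left(-2 + \frac{1}{392}\right) - 25002 = - \frac{783}{392} - 25002 = - \frac{9801567}{392}$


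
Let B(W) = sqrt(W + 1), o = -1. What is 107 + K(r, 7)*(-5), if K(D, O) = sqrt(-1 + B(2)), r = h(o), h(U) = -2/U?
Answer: 107 - 5*sqrt(-1 + sqrt(3)) ≈ 102.72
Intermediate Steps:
B(W) = sqrt(1 + W)
r = 2 (r = -2/(-1) = -2*(-1) = 2)
K(D, O) = sqrt(-1 + sqrt(3)) (K(D, O) = sqrt(-1 + sqrt(1 + 2)) = sqrt(-1 + sqrt(3)))
107 + K(r, 7)*(-5) = 107 + sqrt(-1 + sqrt(3))*(-5) = 107 - 5*sqrt(-1 + sqrt(3))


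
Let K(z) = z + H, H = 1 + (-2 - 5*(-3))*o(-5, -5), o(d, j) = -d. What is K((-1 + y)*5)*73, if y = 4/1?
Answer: 5913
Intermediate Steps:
H = 66 (H = 1 + (-2 - 5*(-3))*(-1*(-5)) = 1 + (-2 + 15)*5 = 1 + 13*5 = 1 + 65 = 66)
y = 4 (y = 4*1 = 4)
K(z) = 66 + z (K(z) = z + 66 = 66 + z)
K((-1 + y)*5)*73 = (66 + (-1 + 4)*5)*73 = (66 + 3*5)*73 = (66 + 15)*73 = 81*73 = 5913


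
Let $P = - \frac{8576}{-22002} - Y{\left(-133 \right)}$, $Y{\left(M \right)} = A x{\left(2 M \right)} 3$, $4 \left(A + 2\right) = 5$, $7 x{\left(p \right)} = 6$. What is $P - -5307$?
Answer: $\frac{817709357}{154014} \approx 5309.3$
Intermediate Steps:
$x{\left(p \right)} = \frac{6}{7}$ ($x{\left(p \right)} = \frac{1}{7} \cdot 6 = \frac{6}{7}$)
$A = - \frac{3}{4}$ ($A = -2 + \frac{1}{4} \cdot 5 = -2 + \frac{5}{4} = - \frac{3}{4} \approx -0.75$)
$Y{\left(M \right)} = - \frac{27}{14}$ ($Y{\left(M \right)} = \left(- \frac{3}{4}\right) \frac{6}{7} \cdot 3 = \left(- \frac{9}{14}\right) 3 = - \frac{27}{14}$)
$P = \frac{357059}{154014}$ ($P = - \frac{8576}{-22002} - - \frac{27}{14} = \left(-8576\right) \left(- \frac{1}{22002}\right) + \frac{27}{14} = \frac{4288}{11001} + \frac{27}{14} = \frac{357059}{154014} \approx 2.3184$)
$P - -5307 = \frac{357059}{154014} - -5307 = \frac{357059}{154014} + 5307 = \frac{817709357}{154014}$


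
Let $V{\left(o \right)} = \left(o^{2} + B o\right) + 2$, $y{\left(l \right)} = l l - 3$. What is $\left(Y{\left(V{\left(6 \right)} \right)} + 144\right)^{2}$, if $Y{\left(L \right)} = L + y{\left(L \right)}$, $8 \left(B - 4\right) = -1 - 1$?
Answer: $\frac{238609809}{16} \approx 1.4913 \cdot 10^{7}$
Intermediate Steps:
$y{\left(l \right)} = -3 + l^{2}$ ($y{\left(l \right)} = l^{2} - 3 = -3 + l^{2}$)
$B = \frac{15}{4}$ ($B = 4 + \frac{-1 - 1}{8} = 4 + \frac{1}{8} \left(-2\right) = 4 - \frac{1}{4} = \frac{15}{4} \approx 3.75$)
$V{\left(o \right)} = 2 + o^{2} + \frac{15 o}{4}$ ($V{\left(o \right)} = \left(o^{2} + \frac{15 o}{4}\right) + 2 = 2 + o^{2} + \frac{15 o}{4}$)
$Y{\left(L \right)} = -3 + L + L^{2}$ ($Y{\left(L \right)} = L + \left(-3 + L^{2}\right) = -3 + L + L^{2}$)
$\left(Y{\left(V{\left(6 \right)} \right)} + 144\right)^{2} = \left(\left(-3 + \left(2 + 6^{2} + \frac{15}{4} \cdot 6\right) + \left(2 + 6^{2} + \frac{15}{4} \cdot 6\right)^{2}\right) + 144\right)^{2} = \left(\left(-3 + \left(2 + 36 + \frac{45}{2}\right) + \left(2 + 36 + \frac{45}{2}\right)^{2}\right) + 144\right)^{2} = \left(\left(-3 + \frac{121}{2} + \left(\frac{121}{2}\right)^{2}\right) + 144\right)^{2} = \left(\left(-3 + \frac{121}{2} + \frac{14641}{4}\right) + 144\right)^{2} = \left(\frac{14871}{4} + 144\right)^{2} = \left(\frac{15447}{4}\right)^{2} = \frac{238609809}{16}$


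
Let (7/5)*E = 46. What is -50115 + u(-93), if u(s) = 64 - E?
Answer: -350587/7 ≈ -50084.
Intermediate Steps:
E = 230/7 (E = (5/7)*46 = 230/7 ≈ 32.857)
u(s) = 218/7 (u(s) = 64 - 1*230/7 = 64 - 230/7 = 218/7)
-50115 + u(-93) = -50115 + 218/7 = -350587/7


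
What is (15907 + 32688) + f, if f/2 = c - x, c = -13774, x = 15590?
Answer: -10133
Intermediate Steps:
f = -58728 (f = 2*(-13774 - 1*15590) = 2*(-13774 - 15590) = 2*(-29364) = -58728)
(15907 + 32688) + f = (15907 + 32688) - 58728 = 48595 - 58728 = -10133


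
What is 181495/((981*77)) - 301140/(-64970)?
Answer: 3453894233/490763889 ≈ 7.0378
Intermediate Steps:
181495/((981*77)) - 301140/(-64970) = 181495/75537 - 301140*(-1/64970) = 181495*(1/75537) + 30114/6497 = 181495/75537 + 30114/6497 = 3453894233/490763889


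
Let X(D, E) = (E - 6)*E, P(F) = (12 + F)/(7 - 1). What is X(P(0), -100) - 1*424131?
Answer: -413531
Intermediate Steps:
P(F) = 2 + F/6 (P(F) = (12 + F)/6 = (12 + F)*(⅙) = 2 + F/6)
X(D, E) = E*(-6 + E) (X(D, E) = (-6 + E)*E = E*(-6 + E))
X(P(0), -100) - 1*424131 = -100*(-6 - 100) - 1*424131 = -100*(-106) - 424131 = 10600 - 424131 = -413531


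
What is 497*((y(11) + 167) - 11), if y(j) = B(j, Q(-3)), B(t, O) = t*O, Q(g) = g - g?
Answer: 77532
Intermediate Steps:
Q(g) = 0
B(t, O) = O*t
y(j) = 0 (y(j) = 0*j = 0)
497*((y(11) + 167) - 11) = 497*((0 + 167) - 11) = 497*(167 - 11) = 497*156 = 77532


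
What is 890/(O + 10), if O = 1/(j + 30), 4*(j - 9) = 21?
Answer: 78765/887 ≈ 88.799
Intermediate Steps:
j = 57/4 (j = 9 + (¼)*21 = 9 + 21/4 = 57/4 ≈ 14.250)
O = 4/177 (O = 1/(57/4 + 30) = 1/(177/4) = 4/177 ≈ 0.022599)
890/(O + 10) = 890/(4/177 + 10) = 890/(1774/177) = 890*(177/1774) = 78765/887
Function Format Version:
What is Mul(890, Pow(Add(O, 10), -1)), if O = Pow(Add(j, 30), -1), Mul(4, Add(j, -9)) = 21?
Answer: Rational(78765, 887) ≈ 88.799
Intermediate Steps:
j = Rational(57, 4) (j = Add(9, Mul(Rational(1, 4), 21)) = Add(9, Rational(21, 4)) = Rational(57, 4) ≈ 14.250)
O = Rational(4, 177) (O = Pow(Add(Rational(57, 4), 30), -1) = Pow(Rational(177, 4), -1) = Rational(4, 177) ≈ 0.022599)
Mul(890, Pow(Add(O, 10), -1)) = Mul(890, Pow(Add(Rational(4, 177), 10), -1)) = Mul(890, Pow(Rational(1774, 177), -1)) = Mul(890, Rational(177, 1774)) = Rational(78765, 887)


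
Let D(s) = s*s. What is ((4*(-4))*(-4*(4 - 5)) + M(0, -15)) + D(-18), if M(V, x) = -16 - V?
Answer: 244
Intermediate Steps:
D(s) = s²
((4*(-4))*(-4*(4 - 5)) + M(0, -15)) + D(-18) = ((4*(-4))*(-4*(4 - 5)) + (-16 - 1*0)) + (-18)² = (-(-64)*(-1) + (-16 + 0)) + 324 = (-16*4 - 16) + 324 = (-64 - 16) + 324 = -80 + 324 = 244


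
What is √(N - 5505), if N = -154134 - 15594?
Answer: I*√175233 ≈ 418.61*I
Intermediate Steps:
N = -169728
√(N - 5505) = √(-169728 - 5505) = √(-175233) = I*√175233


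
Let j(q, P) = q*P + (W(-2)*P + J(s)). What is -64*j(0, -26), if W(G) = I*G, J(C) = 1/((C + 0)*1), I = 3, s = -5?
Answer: -49856/5 ≈ -9971.2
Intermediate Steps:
J(C) = 1/C
W(G) = 3*G
j(q, P) = -⅕ - 6*P + P*q (j(q, P) = q*P + ((3*(-2))*P + 1/(-5)) = P*q + (-6*P - ⅕) = P*q + (-⅕ - 6*P) = -⅕ - 6*P + P*q)
-64*j(0, -26) = -64*(-⅕ - 6*(-26) - 26*0) = -64*(-⅕ + 156 + 0) = -64*779/5 = -49856/5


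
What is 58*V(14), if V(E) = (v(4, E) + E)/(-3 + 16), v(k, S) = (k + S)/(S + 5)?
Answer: 16472/247 ≈ 66.688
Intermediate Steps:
v(k, S) = (S + k)/(5 + S)
V(E) = E/13 + (4 + E)/(13*(5 + E)) (V(E) = ((E + 4)/(5 + E) + E)/(-3 + 16) = ((4 + E)/(5 + E) + E)/13 = (E + (4 + E)/(5 + E))*(1/13) = E/13 + (4 + E)/(13*(5 + E)))
58*V(14) = 58*((4 + 14 + 14*(5 + 14))/(13*(5 + 14))) = 58*((1/13)*(4 + 14 + 14*19)/19) = 58*((1/13)*(1/19)*(4 + 14 + 266)) = 58*((1/13)*(1/19)*284) = 58*(284/247) = 16472/247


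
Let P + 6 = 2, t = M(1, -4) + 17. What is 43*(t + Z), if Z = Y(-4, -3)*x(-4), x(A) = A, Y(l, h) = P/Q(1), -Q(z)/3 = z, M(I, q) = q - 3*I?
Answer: 602/3 ≈ 200.67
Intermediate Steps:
Q(z) = -3*z
t = 10 (t = (-4 - 3*1) + 17 = (-4 - 3) + 17 = -7 + 17 = 10)
P = -4 (P = -6 + 2 = -4)
Y(l, h) = 4/3 (Y(l, h) = -4/((-3*1)) = -4/(-3) = -4*(-⅓) = 4/3)
Z = -16/3 (Z = (4/3)*(-4) = -16/3 ≈ -5.3333)
43*(t + Z) = 43*(10 - 16/3) = 43*(14/3) = 602/3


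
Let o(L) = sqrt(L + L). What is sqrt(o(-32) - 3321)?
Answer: sqrt(-3321 + 8*I) ≈ 0.06941 + 57.628*I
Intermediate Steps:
o(L) = sqrt(2)*sqrt(L) (o(L) = sqrt(2*L) = sqrt(2)*sqrt(L))
sqrt(o(-32) - 3321) = sqrt(sqrt(2)*sqrt(-32) - 3321) = sqrt(sqrt(2)*(4*I*sqrt(2)) - 3321) = sqrt(8*I - 3321) = sqrt(-3321 + 8*I)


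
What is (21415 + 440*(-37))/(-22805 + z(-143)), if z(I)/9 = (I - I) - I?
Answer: -5135/21518 ≈ -0.23864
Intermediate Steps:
z(I) = -9*I (z(I) = 9*((I - I) - I) = 9*(0 - I) = 9*(-I) = -9*I)
(21415 + 440*(-37))/(-22805 + z(-143)) = (21415 + 440*(-37))/(-22805 - 9*(-143)) = (21415 - 16280)/(-22805 + 1287) = 5135/(-21518) = 5135*(-1/21518) = -5135/21518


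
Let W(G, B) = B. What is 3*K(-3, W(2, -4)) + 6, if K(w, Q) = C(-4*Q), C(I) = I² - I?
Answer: 726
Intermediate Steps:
K(w, Q) = -4*Q*(-1 - 4*Q) (K(w, Q) = (-4*Q)*(-1 - 4*Q) = -4*Q*(-1 - 4*Q))
3*K(-3, W(2, -4)) + 6 = 3*(4*(-4)*(1 + 4*(-4))) + 6 = 3*(4*(-4)*(1 - 16)) + 6 = 3*(4*(-4)*(-15)) + 6 = 3*240 + 6 = 720 + 6 = 726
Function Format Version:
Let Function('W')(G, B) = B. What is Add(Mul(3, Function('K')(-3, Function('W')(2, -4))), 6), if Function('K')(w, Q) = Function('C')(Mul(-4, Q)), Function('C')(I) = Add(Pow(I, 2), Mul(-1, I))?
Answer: 726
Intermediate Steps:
Function('K')(w, Q) = Mul(-4, Q, Add(-1, Mul(-4, Q))) (Function('K')(w, Q) = Mul(Mul(-4, Q), Add(-1, Mul(-4, Q))) = Mul(-4, Q, Add(-1, Mul(-4, Q))))
Add(Mul(3, Function('K')(-3, Function('W')(2, -4))), 6) = Add(Mul(3, Mul(4, -4, Add(1, Mul(4, -4)))), 6) = Add(Mul(3, Mul(4, -4, Add(1, -16))), 6) = Add(Mul(3, Mul(4, -4, -15)), 6) = Add(Mul(3, 240), 6) = Add(720, 6) = 726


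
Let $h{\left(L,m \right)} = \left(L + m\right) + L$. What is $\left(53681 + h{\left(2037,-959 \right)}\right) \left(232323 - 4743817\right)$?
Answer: $-256234813224$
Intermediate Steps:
$h{\left(L,m \right)} = m + 2 L$
$\left(53681 + h{\left(2037,-959 \right)}\right) \left(232323 - 4743817\right) = \left(53681 + \left(-959 + 2 \cdot 2037\right)\right) \left(232323 - 4743817\right) = \left(53681 + \left(-959 + 4074\right)\right) \left(-4511494\right) = \left(53681 + 3115\right) \left(-4511494\right) = 56796 \left(-4511494\right) = -256234813224$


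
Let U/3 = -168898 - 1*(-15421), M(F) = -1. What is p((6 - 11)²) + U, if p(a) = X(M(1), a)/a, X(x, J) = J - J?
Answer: -460431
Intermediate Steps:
X(x, J) = 0
U = -460431 (U = 3*(-168898 - 1*(-15421)) = 3*(-168898 + 15421) = 3*(-153477) = -460431)
p(a) = 0 (p(a) = 0/a = 0)
p((6 - 11)²) + U = 0 - 460431 = -460431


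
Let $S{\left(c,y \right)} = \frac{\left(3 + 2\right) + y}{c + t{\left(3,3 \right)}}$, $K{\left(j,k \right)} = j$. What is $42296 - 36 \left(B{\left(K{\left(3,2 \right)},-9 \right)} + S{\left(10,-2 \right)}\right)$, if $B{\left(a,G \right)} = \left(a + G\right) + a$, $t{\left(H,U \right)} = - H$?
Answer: $\frac{296720}{7} \approx 42389.0$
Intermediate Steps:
$B{\left(a,G \right)} = G + 2 a$ ($B{\left(a,G \right)} = \left(G + a\right) + a = G + 2 a$)
$S{\left(c,y \right)} = \frac{5 + y}{-3 + c}$ ($S{\left(c,y \right)} = \frac{\left(3 + 2\right) + y}{c - 3} = \frac{5 + y}{c - 3} = \frac{5 + y}{-3 + c}$)
$42296 - 36 \left(B{\left(K{\left(3,2 \right)},-9 \right)} + S{\left(10,-2 \right)}\right) = 42296 - 36 \left(\left(-9 + 2 \cdot 3\right) + \frac{5 - 2}{-3 + 10}\right) = 42296 - 36 \left(\left(-9 + 6\right) + \frac{1}{7} \cdot 3\right) = 42296 - 36 \left(-3 + \frac{1}{7} \cdot 3\right) = 42296 - 36 \left(-3 + \frac{3}{7}\right) = 42296 - - \frac{648}{7} = 42296 + \frac{648}{7} = \frac{296720}{7}$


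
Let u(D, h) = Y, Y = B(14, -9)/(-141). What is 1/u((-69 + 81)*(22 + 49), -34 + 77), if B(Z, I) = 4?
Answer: -141/4 ≈ -35.250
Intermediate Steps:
Y = -4/141 (Y = 4/(-141) = 4*(-1/141) = -4/141 ≈ -0.028369)
u(D, h) = -4/141
1/u((-69 + 81)*(22 + 49), -34 + 77) = 1/(-4/141) = -141/4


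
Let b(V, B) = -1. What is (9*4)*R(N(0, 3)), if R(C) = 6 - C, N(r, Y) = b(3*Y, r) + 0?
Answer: 252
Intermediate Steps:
N(r, Y) = -1 (N(r, Y) = -1 + 0 = -1)
(9*4)*R(N(0, 3)) = (9*4)*(6 - 1*(-1)) = 36*(6 + 1) = 36*7 = 252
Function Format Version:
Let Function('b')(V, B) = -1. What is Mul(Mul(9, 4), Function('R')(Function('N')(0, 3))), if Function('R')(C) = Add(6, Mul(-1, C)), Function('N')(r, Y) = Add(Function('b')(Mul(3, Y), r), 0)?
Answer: 252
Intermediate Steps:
Function('N')(r, Y) = -1 (Function('N')(r, Y) = Add(-1, 0) = -1)
Mul(Mul(9, 4), Function('R')(Function('N')(0, 3))) = Mul(Mul(9, 4), Add(6, Mul(-1, -1))) = Mul(36, Add(6, 1)) = Mul(36, 7) = 252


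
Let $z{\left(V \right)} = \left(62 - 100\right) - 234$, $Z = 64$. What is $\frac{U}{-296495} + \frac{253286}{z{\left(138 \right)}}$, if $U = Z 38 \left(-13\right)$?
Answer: $- \frac{1976037711}{2122280} \approx -931.09$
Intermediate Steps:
$z{\left(V \right)} = -272$ ($z{\left(V \right)} = -38 - 234 = -272$)
$U = -31616$ ($U = 64 \cdot 38 \left(-13\right) = 2432 \left(-13\right) = -31616$)
$\frac{U}{-296495} + \frac{253286}{z{\left(138 \right)}} = - \frac{31616}{-296495} + \frac{253286}{-272} = \left(-31616\right) \left(- \frac{1}{296495}\right) + 253286 \left(- \frac{1}{272}\right) = \frac{1664}{15605} - \frac{126643}{136} = - \frac{1976037711}{2122280}$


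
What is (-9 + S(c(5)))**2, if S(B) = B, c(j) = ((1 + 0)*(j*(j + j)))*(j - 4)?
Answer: 1681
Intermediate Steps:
c(j) = 2*j**2*(-4 + j) (c(j) = (1*(j*(2*j)))*(-4 + j) = (1*(2*j**2))*(-4 + j) = (2*j**2)*(-4 + j) = 2*j**2*(-4 + j))
(-9 + S(c(5)))**2 = (-9 + 2*5**2*(-4 + 5))**2 = (-9 + 2*25*1)**2 = (-9 + 50)**2 = 41**2 = 1681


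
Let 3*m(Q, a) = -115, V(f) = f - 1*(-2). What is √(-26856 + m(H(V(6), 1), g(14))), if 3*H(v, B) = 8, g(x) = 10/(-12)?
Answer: I*√242049/3 ≈ 163.99*I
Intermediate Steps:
V(f) = 2 + f (V(f) = f + 2 = 2 + f)
g(x) = -⅚ (g(x) = 10*(-1/12) = -⅚)
H(v, B) = 8/3 (H(v, B) = (⅓)*8 = 8/3)
m(Q, a) = -115/3 (m(Q, a) = (⅓)*(-115) = -115/3)
√(-26856 + m(H(V(6), 1), g(14))) = √(-26856 - 115/3) = √(-80683/3) = I*√242049/3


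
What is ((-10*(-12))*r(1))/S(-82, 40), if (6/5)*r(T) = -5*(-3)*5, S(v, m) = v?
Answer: -3750/41 ≈ -91.463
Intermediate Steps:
r(T) = 125/2 (r(T) = 5*(-5*(-3)*5)/6 = 5*(15*5)/6 = (⅚)*75 = 125/2)
((-10*(-12))*r(1))/S(-82, 40) = (-10*(-12)*(125/2))/(-82) = (120*(125/2))*(-1/82) = 7500*(-1/82) = -3750/41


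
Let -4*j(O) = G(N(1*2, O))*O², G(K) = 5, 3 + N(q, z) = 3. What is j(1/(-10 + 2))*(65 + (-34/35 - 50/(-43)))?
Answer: -98113/77056 ≈ -1.2733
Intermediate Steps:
N(q, z) = 0 (N(q, z) = -3 + 3 = 0)
j(O) = -5*O²/4
j(1/(-10 + 2))*(65 + (-34/35 - 50/(-43))) = (-5/(4*(-10 + 2)²))*(65 + (-34/35 - 50/(-43))) = (-5*(1/(-8))²/4)*(65 + (-34*1/35 - 50*(-1/43))) = (-5*(-⅛)²/4)*(65 + (-34/35 + 50/43)) = (-5/4*1/64)*(65 + 288/1505) = -5/256*98113/1505 = -98113/77056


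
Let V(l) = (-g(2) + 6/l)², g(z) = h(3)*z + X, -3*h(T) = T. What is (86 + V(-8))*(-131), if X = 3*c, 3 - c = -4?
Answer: -997827/16 ≈ -62364.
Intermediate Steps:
c = 7 (c = 3 - 1*(-4) = 3 + 4 = 7)
h(T) = -T/3
X = 21 (X = 3*7 = 21)
g(z) = 21 - z (g(z) = (-⅓*3)*z + 21 = -z + 21 = 21 - z)
V(l) = (-19 + 6/l)² (V(l) = (-(21 - 1*2) + 6/l)² = (-(21 - 2) + 6/l)² = (-1*19 + 6/l)² = (-19 + 6/l)²)
(86 + V(-8))*(-131) = (86 + (-6 + 19*(-8))²/(-8)²)*(-131) = (86 + (-6 - 152)²/64)*(-131) = (86 + (1/64)*(-158)²)*(-131) = (86 + (1/64)*24964)*(-131) = (86 + 6241/16)*(-131) = (7617/16)*(-131) = -997827/16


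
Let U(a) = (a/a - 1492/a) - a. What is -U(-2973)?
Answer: -8843194/2973 ≈ -2974.5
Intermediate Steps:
U(a) = 1 - a - 1492/a (U(a) = (1 - 1492/a) - a = 1 - a - 1492/a)
-U(-2973) = -(1 - 1*(-2973) - 1492/(-2973)) = -(1 + 2973 - 1492*(-1/2973)) = -(1 + 2973 + 1492/2973) = -1*8843194/2973 = -8843194/2973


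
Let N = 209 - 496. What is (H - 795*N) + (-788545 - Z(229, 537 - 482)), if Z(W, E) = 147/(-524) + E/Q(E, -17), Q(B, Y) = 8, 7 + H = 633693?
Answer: 76817777/1048 ≈ 73299.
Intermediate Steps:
H = 633686 (H = -7 + 633693 = 633686)
Z(W, E) = -147/524 + E/8 (Z(W, E) = 147/(-524) + E/8 = 147*(-1/524) + E*(⅛) = -147/524 + E/8)
N = -287
(H - 795*N) + (-788545 - Z(229, 537 - 482)) = (633686 - 795*(-287)) + (-788545 - (-147/524 + (537 - 482)/8)) = (633686 + 228165) + (-788545 - (-147/524 + (⅛)*55)) = 861851 + (-788545 - (-147/524 + 55/8)) = 861851 + (-788545 - 1*6911/1048) = 861851 + (-788545 - 6911/1048) = 861851 - 826402071/1048 = 76817777/1048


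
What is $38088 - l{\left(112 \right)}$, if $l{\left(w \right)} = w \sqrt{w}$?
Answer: $38088 - 448 \sqrt{7} \approx 36903.0$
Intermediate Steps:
$l{\left(w \right)} = w^{\frac{3}{2}}$
$38088 - l{\left(112 \right)} = 38088 - 112^{\frac{3}{2}} = 38088 - 448 \sqrt{7}$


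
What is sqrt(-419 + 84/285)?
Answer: I*sqrt(3778815)/95 ≈ 20.462*I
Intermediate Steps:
sqrt(-419 + 84/285) = sqrt(-419 + 84*(1/285)) = sqrt(-419 + 28/95) = sqrt(-39777/95) = I*sqrt(3778815)/95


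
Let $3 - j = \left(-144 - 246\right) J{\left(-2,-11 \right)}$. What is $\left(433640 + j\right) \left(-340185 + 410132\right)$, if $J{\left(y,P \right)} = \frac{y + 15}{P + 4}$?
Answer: $\frac{211969557157}{7} \approx 3.0281 \cdot 10^{10}$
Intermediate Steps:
$J{\left(y,P \right)} = \frac{15 + y}{4 + P}$
$j = - \frac{5049}{7}$ ($j = 3 - \left(-144 - 246\right) \frac{15 - 2}{4 - 11} = 3 - - 390 \frac{1}{-7} \cdot 13 = 3 - - 390 \left(\left(- \frac{1}{7}\right) 13\right) = 3 - \left(-390\right) \left(- \frac{13}{7}\right) = 3 - \frac{5070}{7} = - \frac{5049}{7} \approx -721.29$)
$\left(433640 + j\right) \left(-340185 + 410132\right) = \left(433640 - \frac{5049}{7}\right) \left(-340185 + 410132\right) = \frac{3030431}{7} \cdot 69947 = \frac{211969557157}{7}$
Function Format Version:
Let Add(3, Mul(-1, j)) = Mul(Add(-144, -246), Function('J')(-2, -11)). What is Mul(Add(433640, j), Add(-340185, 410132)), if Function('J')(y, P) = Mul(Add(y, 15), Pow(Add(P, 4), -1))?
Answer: Rational(211969557157, 7) ≈ 3.0281e+10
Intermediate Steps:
Function('J')(y, P) = Mul(Pow(Add(4, P), -1), Add(15, y)) (Function('J')(y, P) = Mul(Add(15, y), Pow(Add(4, P), -1)) = Mul(Pow(Add(4, P), -1), Add(15, y)))
j = Rational(-5049, 7) (j = Add(3, Mul(-1, Mul(Add(-144, -246), Mul(Pow(Add(4, -11), -1), Add(15, -2))))) = Add(3, Mul(-1, Mul(-390, Mul(Pow(-7, -1), 13)))) = Add(3, Mul(-1, Mul(-390, Mul(Rational(-1, 7), 13)))) = Add(3, Mul(-1, Mul(-390, Rational(-13, 7)))) = Add(3, Mul(-1, Rational(5070, 7))) = Add(3, Rational(-5070, 7)) = Rational(-5049, 7) ≈ -721.29)
Mul(Add(433640, j), Add(-340185, 410132)) = Mul(Add(433640, Rational(-5049, 7)), Add(-340185, 410132)) = Mul(Rational(3030431, 7), 69947) = Rational(211969557157, 7)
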